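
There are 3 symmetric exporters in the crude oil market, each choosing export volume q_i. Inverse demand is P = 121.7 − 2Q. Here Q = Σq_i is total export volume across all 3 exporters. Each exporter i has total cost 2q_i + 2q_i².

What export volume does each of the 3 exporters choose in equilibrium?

9.975

A representative exporter's profit is π_i = q_i(121.7 − 2Q) − 2q_i − 2q_i², with Q = q_i + Σ_{j≠i} q_j.
First-order condition: 119.7 − 8q_i − 2Σ_{j≠i} q_j = 0.
With identical exporters, set every q_j = q: then 119.7 − 8q − 4q = 0, i.e. q = 119.7/12 = 9.975.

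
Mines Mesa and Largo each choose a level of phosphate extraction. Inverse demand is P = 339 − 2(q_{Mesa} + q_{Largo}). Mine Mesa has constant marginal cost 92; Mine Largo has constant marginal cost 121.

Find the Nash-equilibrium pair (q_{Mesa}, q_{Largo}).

Mine Mesa's profit: π = q_{Mesa}(339 − 2(q_{Mesa} + q_{Largo})) − 92q_{Mesa}.
∂π/∂q_{Mesa} = 247 − 4q_{Mesa} − 2q_{Largo} = 0, so q_{Mesa} = 61.75 − 0.5q_{Largo}.
By the same steps for Largo: q_{Largo} = 54.5 − 0.5q_{Mesa}.
Plugging q_{Largo} into Mesa's best response: q_{Mesa} = 61.75 − 0.5(54.5 − 0.5q_{Mesa}) ⇒ 0.75q_{Mesa} = 34.5, so q_{Mesa} = 46.
Then q_{Largo} = 54.5 − 0.5·46 = 31.5.

46, 31.5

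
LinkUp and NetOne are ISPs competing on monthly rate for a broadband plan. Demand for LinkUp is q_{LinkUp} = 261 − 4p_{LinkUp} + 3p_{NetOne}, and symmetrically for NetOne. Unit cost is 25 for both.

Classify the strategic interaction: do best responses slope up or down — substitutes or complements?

LinkUp's profit: π = (p_{LinkUp} − 25)(261 − 4p_{LinkUp} + 3p_{NetOne}).
∂π/∂p_{LinkUp} = 361 − 8p_{LinkUp} + 3p_{NetOne} = 0 ⇒ p_{LinkUp} = 45.125 + 0.375p_{NetOne}.
The best-response slope dp_{LinkUp}/dp_{NetOne} = 0.375 > 0: the reaction function is upward-sloping, so the choices are strategic complements.

strategic complements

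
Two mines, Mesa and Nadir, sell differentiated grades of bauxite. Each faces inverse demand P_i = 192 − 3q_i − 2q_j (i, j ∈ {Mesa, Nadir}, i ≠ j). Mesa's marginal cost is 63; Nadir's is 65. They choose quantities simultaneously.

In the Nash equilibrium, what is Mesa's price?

Mine Mesa's profit: π = q_{Mesa}(192 − 3q_{Mesa} − 2q_{Nadir}) − 63q_{Mesa}.
∂π/∂q_{Mesa} = 129 − 6q_{Mesa} − 2q_{Nadir} = 0 ⇒ q_{Mesa} = 21.5 − (1/3)q_{Nadir}.
Similarly q_{Nadir} = 127/6 − (1/3)q_{Mesa}.
Solving the two reaction functions simultaneously: (1 − (−1/3)(−1/3))q_{Mesa} = 21.5 − (1/3)·(127/6), so (8/9)q_{Mesa} = 130/9 and q_{Mesa} = 16.25.
Then q_{Nadir} = 127/6 − (1/3)·16.25 = 15.75.
P_{Mesa} = 192 − 3·16.25 − 2·15.75 = 111.75.

111.75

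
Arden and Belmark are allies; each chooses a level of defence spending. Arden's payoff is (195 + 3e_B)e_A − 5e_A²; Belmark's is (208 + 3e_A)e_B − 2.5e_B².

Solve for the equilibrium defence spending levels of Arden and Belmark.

39, 65

Expanding Arden's payoff: 195e_A + 3e_Be_A − 5e_A².
∂π/∂e_A = 195 + 3e_B − 10e_A = 0, so e_A = 19.5 + 0.3e_B.
Likewise for Belmark: e_B = 41.6 + 0.6e_A.
Plugging e_B into Arden's best response: e_A = 19.5 + 0.3(41.6 + 0.6e_A) ⇒ 0.82e_A = 31.98, so e_A = 39.
Then e_B = 41.6 + 0.6·39 = 65.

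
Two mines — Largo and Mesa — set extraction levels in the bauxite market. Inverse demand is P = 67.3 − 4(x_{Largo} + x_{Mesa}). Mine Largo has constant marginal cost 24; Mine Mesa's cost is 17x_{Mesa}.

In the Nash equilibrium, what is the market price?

36.1

Mine Largo's profit: π = x_{Largo}(67.3 − 4(x_{Largo} + x_{Mesa})) − 24x_{Largo}.
∂π/∂x_{Largo} = 43.3 − 8x_{Largo} − 4x_{Mesa} = 0, so x_{Largo} = 5.4125 − 0.5x_{Mesa}.
By the same steps for Mesa: x_{Mesa} = 6.2875 − 0.5x_{Largo}.
Substituting the second reaction function into the first: x_{Largo} = 5.4125 − 0.5(6.2875 − 0.5x_{Largo}), which gives 0.75x_{Largo} = 363/160 ⇒ x_{Largo} = 3.025.
Then x_{Mesa} = 6.2875 − 0.5·3.025 = 4.775.
Equilibrium price: P = 67.3 − 4·7.8 = 36.1.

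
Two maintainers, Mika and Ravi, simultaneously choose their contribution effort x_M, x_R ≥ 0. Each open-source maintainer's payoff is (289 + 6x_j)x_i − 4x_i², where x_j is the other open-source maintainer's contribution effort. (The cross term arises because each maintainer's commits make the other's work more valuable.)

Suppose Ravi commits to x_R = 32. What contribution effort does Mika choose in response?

Mika's payoff is (289 + 6x_R)x_M − 4x_M².
∂π/∂x_M = 289 + 6x_R − 8x_M = 0, so x_M = 36.125 + 0.75x_R.
At x_R = 32: x_M = 36.125 + 0.75·32 = 60.125.

60.125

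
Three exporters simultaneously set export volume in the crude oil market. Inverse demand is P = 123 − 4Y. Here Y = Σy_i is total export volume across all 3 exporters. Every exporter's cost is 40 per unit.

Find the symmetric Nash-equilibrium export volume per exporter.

A representative exporter's profit is π_i = y_i(123 − 4Y) − 40y_i, with Y = y_i + Σ_{j≠i} y_j.
First-order condition: 83 − 8y_i − 4Σ_{j≠i} y_j = 0.
Imposing symmetry (y_j = y for all j) turns Σ_{j≠i} y_j into 2y, so 83 = 16y and y = 5.1875.

5.1875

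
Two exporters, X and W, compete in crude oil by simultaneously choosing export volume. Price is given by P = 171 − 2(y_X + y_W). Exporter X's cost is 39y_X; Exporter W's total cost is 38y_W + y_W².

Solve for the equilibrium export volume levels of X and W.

Exporter X's profit: π = y_X(171 − 2(y_X + y_W)) − 39y_X.
∂π/∂y_X = 132 − 4y_X − 2y_W = 0, so y_X = 33 − 0.5y_W.
For W: ∂π/∂y_W = 133 − 6y_W − 2y_X = 0 ⇒ y_W = 133/6 − (1/3)y_X.
Solving the two reaction functions simultaneously: (1 − (−0.5)(−1/3))y_X = 33 − 0.5·(133/6), so (5/6)y_X = 263/12 and y_X = 26.3.
Then y_W = 133/6 − (1/3)·26.3 = 13.4.

26.3, 13.4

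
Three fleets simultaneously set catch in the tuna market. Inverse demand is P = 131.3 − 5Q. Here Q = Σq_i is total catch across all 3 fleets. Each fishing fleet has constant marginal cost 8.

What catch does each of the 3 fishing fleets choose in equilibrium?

6.165

A representative fishing fleet's profit is π_i = q_i(131.3 − 5Q) − 8q_i, with Q = q_i + Σ_{j≠i} q_j.
First-order condition: 123.3 − 10q_i − 5Σ_{j≠i} q_j = 0.
Imposing symmetry (q_j = q for all j) turns Σ_{j≠i} q_j into 2q, so 123.3 = 20q and q = 6.165.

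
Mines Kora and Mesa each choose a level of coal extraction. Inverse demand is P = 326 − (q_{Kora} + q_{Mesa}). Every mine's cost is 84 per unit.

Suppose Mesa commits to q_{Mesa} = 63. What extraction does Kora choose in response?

89.5

Mine Kora's profit: π = q_{Kora}(326 − (q_{Kora} + q_{Mesa})) − 84q_{Kora}.
∂π/∂q_{Kora} = 242 − 2q_{Kora} − q_{Mesa} = 0, so q_{Kora} = 121 − 0.5q_{Mesa}.
At q_{Mesa} = 63: q_{Kora} = 121 − 0.5·63 = 89.5.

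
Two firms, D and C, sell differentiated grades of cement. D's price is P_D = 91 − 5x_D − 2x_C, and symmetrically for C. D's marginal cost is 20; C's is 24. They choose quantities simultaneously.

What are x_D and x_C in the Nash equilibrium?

6, 5.5

Firm D's profit: π = x_D(91 − 5x_D − 2x_C) − 20x_D.
∂π/∂x_D = 71 − 10x_D − 2x_C = 0 ⇒ x_D = 7.1 − 0.2x_C.
Similarly x_C = 6.7 − 0.2x_D.
Solving the two reaction functions simultaneously: (1 − (−0.2)(−0.2))x_D = 7.1 − 0.2·6.7, so 0.96x_D = 5.76 and x_D = 6.
Then x_C = 6.7 − 0.2·6 = 5.5.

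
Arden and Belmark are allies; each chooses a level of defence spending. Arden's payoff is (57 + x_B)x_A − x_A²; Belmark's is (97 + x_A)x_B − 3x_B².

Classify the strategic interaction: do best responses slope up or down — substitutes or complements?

strategic complements

Expanding Arden's payoff: 57x_A + x_Bx_A − x_A².
∂π/∂x_A = 57 + x_B − 2x_A = 0, so x_A = 28.5 + 0.5x_B.
The best-response slope dx_A/dx_B = 0.5 > 0: the reaction function is upward-sloping, so the choices are strategic complements.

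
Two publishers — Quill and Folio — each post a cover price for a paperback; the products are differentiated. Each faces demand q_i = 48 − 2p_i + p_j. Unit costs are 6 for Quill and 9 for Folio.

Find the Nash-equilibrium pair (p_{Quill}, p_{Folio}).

20.4, 21.6

Quill's profit: π = (p_{Quill} − 6)(48 − 2p_{Quill} + p_{Folio}).
∂π/∂p_{Quill} = 60 − 4p_{Quill} + p_{Folio} = 0 ⇒ p_{Quill} = 15 + 0.25p_{Folio}.
Similarly p_{Folio} = 16.5 + 0.25p_{Quill}.
Substituting the second reaction function into the first: p_{Quill} = 15 + 0.25(16.5 + 0.25p_{Quill}), which gives 0.9375p_{Quill} = 19.125 ⇒ p_{Quill} = 20.4.
Then p_{Folio} = 16.5 + 0.25·20.4 = 21.6.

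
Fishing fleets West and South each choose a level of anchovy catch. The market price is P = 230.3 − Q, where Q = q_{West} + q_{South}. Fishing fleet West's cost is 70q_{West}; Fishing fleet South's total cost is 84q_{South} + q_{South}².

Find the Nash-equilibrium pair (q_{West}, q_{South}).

Fishing fleet West's profit: π = q_{West}(230.3 − (q_{West} + q_{South})) − 70q_{West}.
∂π/∂q_{West} = 160.3 − 2q_{West} − q_{South} = 0, so q_{West} = 80.15 − 0.5q_{South}.
For South: ∂π/∂q_{South} = 146.3 − 4q_{South} − q_{West} = 0 ⇒ q_{South} = 36.575 − 0.25q_{West}.
Solving the two reaction functions simultaneously: (1 − (−0.5)(−0.25))q_{West} = 80.15 − 0.5·36.575, so 0.875q_{West} = 61.8625 and q_{West} = 70.7.
Then q_{South} = 36.575 − 0.25·70.7 = 18.9.

70.7, 18.9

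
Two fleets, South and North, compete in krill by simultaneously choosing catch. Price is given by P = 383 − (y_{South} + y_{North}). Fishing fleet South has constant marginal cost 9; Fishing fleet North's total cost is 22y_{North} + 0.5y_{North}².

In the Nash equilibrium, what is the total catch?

221.8

Fishing fleet South's profit: π = y_{South}(383 − (y_{South} + y_{North})) − 9y_{South}.
∂π/∂y_{South} = 374 − 2y_{South} − y_{North} = 0, so y_{South} = 187 − 0.5y_{North}.
For North: ∂π/∂y_{North} = 361 − 3y_{North} − y_{South} = 0 ⇒ y_{North} = 361/3 − (1/3)y_{South}.
Solving the two reaction functions simultaneously: (1 − (−0.5)(−1/3))y_{South} = 187 − 0.5·(361/3), so (5/6)y_{South} = 761/6 and y_{South} = 152.2.
Then y_{North} = 361/3 − (1/3)·152.2 = 69.6.
Total catch: 152.2 + 69.6 = 221.8.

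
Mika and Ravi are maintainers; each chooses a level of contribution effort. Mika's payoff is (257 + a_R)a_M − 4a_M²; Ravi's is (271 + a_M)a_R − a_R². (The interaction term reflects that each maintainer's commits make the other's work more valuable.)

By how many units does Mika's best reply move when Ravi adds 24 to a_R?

3

Expanding Mika's payoff: 257a_M + a_Ra_M − 4a_M².
∂π/∂a_M = 257 + a_R − 8a_M = 0, so a_M = 32.125 + 0.125a_R.
The reaction-function slope is 0.125, so a 24-unit rise in a_R moves a_M by 0.125 × 24 = 3. Mika's best response rises — the actions are strategic complements.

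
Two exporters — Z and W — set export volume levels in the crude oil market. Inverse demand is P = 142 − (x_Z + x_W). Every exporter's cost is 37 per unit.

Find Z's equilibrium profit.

1225

Exporter Z's profit: π = x_Z(142 − (x_Z + x_W)) − 37x_Z.
∂π/∂x_Z = 105 − 2x_Z − x_W = 0, so x_Z = 52.5 − 0.5x_W.
The game is symmetric, so in equilibrium x_W = x_Z: the reaction function gives 1.5x_Z = 52.5, hence x_Z = 35.
Price P = 142 − 70 = 72.
Z's profit: (72 − 37)·35 = 1225.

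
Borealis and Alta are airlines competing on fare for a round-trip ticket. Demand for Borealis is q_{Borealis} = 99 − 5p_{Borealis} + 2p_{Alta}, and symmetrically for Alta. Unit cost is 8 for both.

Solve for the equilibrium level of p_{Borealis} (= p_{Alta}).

17.375

Borealis's profit: π = (p_{Borealis} − 8)(99 − 5p_{Borealis} + 2p_{Alta}).
∂π/∂p_{Borealis} = 139 − 10p_{Borealis} + 2p_{Alta} = 0 ⇒ p_{Borealis} = 13.9 + 0.2p_{Alta}.
Setting p_{Borealis} = p_{Alta} in the reaction function: p_{Borealis} = 13.9 + 0.2p_{Borealis}, so p_{Borealis} = 13.9 / 0.8 = 17.375.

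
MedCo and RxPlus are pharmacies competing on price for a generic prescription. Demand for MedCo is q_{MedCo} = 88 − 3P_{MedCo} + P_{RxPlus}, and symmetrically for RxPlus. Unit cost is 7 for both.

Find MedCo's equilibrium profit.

MedCo's profit: π = (P_{MedCo} − 7)(88 − 3P_{MedCo} + P_{RxPlus}).
∂π/∂P_{MedCo} = 109 − 6P_{MedCo} + P_{RxPlus} = 0 ⇒ P_{MedCo} = 109/6 + (1/6)P_{RxPlus}.
The game is symmetric, so in equilibrium P_{RxPlus} = P_{MedCo}: the reaction function gives (5/6)P_{MedCo} = 109/6, hence P_{MedCo} = 21.8.
q_{MedCo} = 88 − 3·21.8 + 21.8 = 44.4.
Profit = (21.8 − 7)·44.4 = 657.12.

657.12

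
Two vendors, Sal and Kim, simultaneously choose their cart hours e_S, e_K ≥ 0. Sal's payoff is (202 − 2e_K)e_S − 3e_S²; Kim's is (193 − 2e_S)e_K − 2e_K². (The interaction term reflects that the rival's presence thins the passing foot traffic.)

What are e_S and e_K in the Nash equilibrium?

Expanding Sal's payoff: 202e_S − 2e_Ke_S − 3e_S².
∂π/∂e_S = 202 − 2e_K − 6e_S = 0, so e_S = 101/3 − (1/3)e_K.
Likewise for Kim: e_K = 48.25 − 0.5e_S.
Plugging e_K into Sal's best response: e_S = 101/3 − (1/3)(48.25 − 0.5e_S) ⇒ (5/6)e_S = 211/12, so e_S = 21.1.
Then e_K = 48.25 − 0.5·21.1 = 37.7.

21.1, 37.7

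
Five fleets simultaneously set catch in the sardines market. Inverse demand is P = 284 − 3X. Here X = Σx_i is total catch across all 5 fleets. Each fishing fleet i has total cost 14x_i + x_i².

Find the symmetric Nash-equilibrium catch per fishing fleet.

13.5

A representative fishing fleet's profit is π_i = x_i(284 − 3X) − 14x_i − x_i², with X = x_i + Σ_{j≠i} x_j.
First-order condition: 270 − 8x_i − 3Σ_{j≠i} x_j = 0.
Imposing symmetry (x_j = x for all j) turns Σ_{j≠i} x_j into 4x, so 270 = 20x and x = 13.5.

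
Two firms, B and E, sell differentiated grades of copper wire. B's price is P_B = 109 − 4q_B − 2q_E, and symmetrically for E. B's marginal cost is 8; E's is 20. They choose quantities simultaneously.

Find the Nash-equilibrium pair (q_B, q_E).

10.5, 8.5

Firm B's profit: π = q_B(109 − 4q_B − 2q_E) − 8q_B.
∂π/∂q_B = 101 − 8q_B − 2q_E = 0 ⇒ q_B = 12.625 − 0.25q_E.
Similarly q_E = 11.125 − 0.25q_B.
Solving the two reaction functions simultaneously: (1 − (−0.25)(−0.25))q_B = 12.625 − 0.25·11.125, so 0.9375q_B = 315/32 and q_B = 10.5.
Then q_E = 11.125 − 0.25·10.5 = 8.5.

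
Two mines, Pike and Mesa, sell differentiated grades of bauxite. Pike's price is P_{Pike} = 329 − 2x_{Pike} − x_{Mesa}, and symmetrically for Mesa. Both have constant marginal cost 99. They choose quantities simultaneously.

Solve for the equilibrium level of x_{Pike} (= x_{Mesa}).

Mine Pike's profit: π = x_{Pike}(329 − 2x_{Pike} − x_{Mesa}) − 99x_{Pike}.
∂π/∂x_{Pike} = 230 − 4x_{Pike} − x_{Mesa} = 0 ⇒ x_{Pike} = 57.5 − 0.25x_{Mesa}.
Setting x_{Pike} = x_{Mesa} in the reaction function: x_{Pike} = 57.5 − 0.25x_{Pike}, so x_{Pike} = 57.5 / 1.25 = 46.

46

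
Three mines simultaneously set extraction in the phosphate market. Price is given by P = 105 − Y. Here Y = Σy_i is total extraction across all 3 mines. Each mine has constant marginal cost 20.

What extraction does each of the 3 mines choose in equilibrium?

A representative mine's profit is π_i = y_i(105 − Y) − 20y_i, with Y = y_i + Σ_{j≠i} y_j.
First-order condition: 85 − 2y_i − Σ_{j≠i} y_j = 0.
With identical mines, set every y_j = y: then 85 − 2y − 2y = 0, i.e. y = 85/4 = 21.25.

21.25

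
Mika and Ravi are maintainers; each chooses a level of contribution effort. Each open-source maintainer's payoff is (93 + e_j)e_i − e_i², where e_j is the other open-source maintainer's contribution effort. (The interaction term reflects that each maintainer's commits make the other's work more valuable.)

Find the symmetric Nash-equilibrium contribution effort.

93

Mika's payoff is (93 + e_R)e_M − e_M².
∂π/∂e_M = 93 + e_R − 2e_M = 0, so e_M = 46.5 + 0.5e_R.
Setting e_M = e_R in the reaction function: e_M = 46.5 + 0.5e_M, so e_M = 46.5 / 0.5 = 93.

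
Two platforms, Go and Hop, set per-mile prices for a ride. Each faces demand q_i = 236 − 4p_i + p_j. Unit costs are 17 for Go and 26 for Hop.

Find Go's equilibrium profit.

2916

Go's profit: π = (p_{Go} − 17)(236 − 4p_{Go} + p_{Hop}).
∂π/∂p_{Go} = 304 − 8p_{Go} + p_{Hop} = 0 ⇒ p_{Go} = 38 + 0.125p_{Hop}.
Similarly p_{Hop} = 42.5 + 0.125p_{Go}.
Plugging p_{Hop} into Go's best response: p_{Go} = 38 + 0.125(42.5 + 0.125p_{Go}) ⇒ (63/64)p_{Go} = 43.3125, so p_{Go} = 44.
Then p_{Hop} = 42.5 + 0.125·44 = 48.
q_{Go} = 236 − 4·44 + 48 = 108.
Profit = (44 − 17)·108 = 2916.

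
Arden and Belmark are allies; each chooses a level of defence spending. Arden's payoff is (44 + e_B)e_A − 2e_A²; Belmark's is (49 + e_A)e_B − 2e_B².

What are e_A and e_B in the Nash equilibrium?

15, 16

Expanding Arden's payoff: 44e_A + e_Be_A − 2e_A².
∂π/∂e_A = 44 + e_B − 4e_A = 0, so e_A = 11 + 0.25e_B.
Likewise for Belmark: e_B = 12.25 + 0.25e_A.
Solving the two reaction functions simultaneously: (1 − (0.25)(0.25))e_A = 11 + 0.25·12.25, so 0.9375e_A = 14.0625 and e_A = 15.
Then e_B = 12.25 + 0.25·15 = 16.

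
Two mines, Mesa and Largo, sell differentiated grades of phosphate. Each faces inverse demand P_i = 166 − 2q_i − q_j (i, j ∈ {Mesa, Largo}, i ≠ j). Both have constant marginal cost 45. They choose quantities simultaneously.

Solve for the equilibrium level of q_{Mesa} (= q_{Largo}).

24.2

Mine Mesa's profit: π = q_{Mesa}(166 − 2q_{Mesa} − q_{Largo}) − 45q_{Mesa}.
∂π/∂q_{Mesa} = 121 − 4q_{Mesa} − q_{Largo} = 0 ⇒ q_{Mesa} = 30.25 − 0.25q_{Largo}.
Setting q_{Mesa} = q_{Largo} in the reaction function: q_{Mesa} = 30.25 − 0.25q_{Mesa}, so q_{Mesa} = 30.25 / 1.25 = 24.2.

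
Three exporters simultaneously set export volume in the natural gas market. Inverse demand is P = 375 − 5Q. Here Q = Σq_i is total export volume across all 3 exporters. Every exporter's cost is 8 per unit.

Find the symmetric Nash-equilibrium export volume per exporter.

A representative exporter's profit is π_i = q_i(375 − 5Q) − 8q_i, with Q = q_i + Σ_{j≠i} q_j.
First-order condition: 367 − 10q_i − 5Σ_{j≠i} q_j = 0.
Imposing symmetry (q_j = q for all j) turns Σ_{j≠i} q_j into 2q, so 367 = 20q and q = 18.35.

18.35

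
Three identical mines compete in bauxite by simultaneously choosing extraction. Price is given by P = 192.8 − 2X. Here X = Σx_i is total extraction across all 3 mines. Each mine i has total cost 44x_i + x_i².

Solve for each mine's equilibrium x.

A representative mine's profit is π_i = x_i(192.8 − 2X) − 44x_i − x_i², with X = x_i + Σ_{j≠i} x_j.
First-order condition: 148.8 − 6x_i − 2Σ_{j≠i} x_j = 0.
In a symmetric equilibrium every mine chooses the same x, so Σ_{j≠i} x_j = 2x. The condition becomes 148.8 − 10x = 0, giving x = 148.8/10 = 14.88.

14.88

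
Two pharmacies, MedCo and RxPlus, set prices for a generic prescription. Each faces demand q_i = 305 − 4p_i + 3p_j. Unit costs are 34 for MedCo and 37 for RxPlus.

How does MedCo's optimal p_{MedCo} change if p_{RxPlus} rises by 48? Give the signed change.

18

MedCo's profit: π = (p_{MedCo} − 34)(305 − 4p_{MedCo} + 3p_{RxPlus}).
∂π/∂p_{MedCo} = 441 − 8p_{MedCo} + 3p_{RxPlus} = 0 ⇒ p_{MedCo} = 55.125 + 0.375p_{RxPlus}.
The reaction-function slope is 0.375, so a 48-unit rise in p_{RxPlus} moves p_{MedCo} by 0.375 × 48 = 18. MedCo's best response rises — the actions are strategic complements.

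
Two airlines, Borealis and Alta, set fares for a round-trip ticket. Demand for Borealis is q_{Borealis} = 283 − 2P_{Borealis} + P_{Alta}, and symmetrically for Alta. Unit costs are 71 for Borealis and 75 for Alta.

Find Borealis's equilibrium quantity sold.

Borealis's profit: π = (P_{Borealis} − 71)(283 − 2P_{Borealis} + P_{Alta}).
∂π/∂P_{Borealis} = 425 − 4P_{Borealis} + P_{Alta} = 0 ⇒ P_{Borealis} = 106.25 + 0.25P_{Alta}.
Similarly P_{Alta} = 108.25 + 0.25P_{Borealis}.
Substituting the second reaction function into the first: P_{Borealis} = 106.25 + 0.25(108.25 + 0.25P_{Borealis}), which gives 0.9375P_{Borealis} = 133.3125 ⇒ P_{Borealis} = 142.2.
Then P_{Alta} = 108.25 + 0.25·142.2 = 143.8.
q_{Borealis} = 283 − 2·142.2 + 143.8 = 142.4.

142.4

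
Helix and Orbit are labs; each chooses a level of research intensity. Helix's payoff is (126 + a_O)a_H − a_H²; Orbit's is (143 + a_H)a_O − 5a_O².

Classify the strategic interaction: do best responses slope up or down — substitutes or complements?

strategic complements

Expanding Helix's payoff: 126a_H + a_Oa_H − a_H².
∂π/∂a_H = 126 + a_O − 2a_H = 0, so a_H = 63 + 0.5a_O.
The best-response slope da_H/da_O = 0.5 > 0: the reaction function is upward-sloping, so the choices are strategic complements.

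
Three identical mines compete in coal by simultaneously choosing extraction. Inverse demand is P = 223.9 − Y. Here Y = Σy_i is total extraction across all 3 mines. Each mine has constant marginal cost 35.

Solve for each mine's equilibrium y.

A representative mine's profit is π_i = y_i(223.9 − Y) − 35y_i, with Y = y_i + Σ_{j≠i} y_j.
First-order condition: 188.9 − 2y_i − Σ_{j≠i} y_j = 0.
In a symmetric equilibrium every mine chooses the same y, so Σ_{j≠i} y_j = 2y. The condition becomes 188.9 − 4y = 0, giving y = 188.9/4 = 47.225.

47.225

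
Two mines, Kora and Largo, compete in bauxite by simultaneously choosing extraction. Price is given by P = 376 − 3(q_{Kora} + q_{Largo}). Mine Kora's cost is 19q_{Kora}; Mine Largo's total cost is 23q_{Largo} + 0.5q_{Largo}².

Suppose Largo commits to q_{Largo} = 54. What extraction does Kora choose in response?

32.5

Mine Kora's profit: π = q_{Kora}(376 − 3(q_{Kora} + q_{Largo})) − 19q_{Kora}.
∂π/∂q_{Kora} = 357 − 6q_{Kora} − 3q_{Largo} = 0, so q_{Kora} = 59.5 − 0.5q_{Largo}.
At q_{Largo} = 54: q_{Kora} = 59.5 − 0.5·54 = 32.5.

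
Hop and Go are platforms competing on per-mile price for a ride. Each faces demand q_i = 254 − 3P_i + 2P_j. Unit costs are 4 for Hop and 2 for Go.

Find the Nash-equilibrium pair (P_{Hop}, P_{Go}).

66.125, 65.375

Hop's profit: π = (P_{Hop} − 4)(254 − 3P_{Hop} + 2P_{Go}).
∂π/∂P_{Hop} = 266 − 6P_{Hop} + 2P_{Go} = 0 ⇒ P_{Hop} = 133/3 + (1/3)P_{Go}.
Similarly P_{Go} = 130/3 + (1/3)P_{Hop}.
Substituting the second reaction function into the first: P_{Hop} = 133/3 + (1/3)(130/3 + (1/3)P_{Hop}), which gives (8/9)P_{Hop} = 529/9 ⇒ P_{Hop} = 66.125.
Then P_{Go} = 130/3 + (1/3)·66.125 = 65.375.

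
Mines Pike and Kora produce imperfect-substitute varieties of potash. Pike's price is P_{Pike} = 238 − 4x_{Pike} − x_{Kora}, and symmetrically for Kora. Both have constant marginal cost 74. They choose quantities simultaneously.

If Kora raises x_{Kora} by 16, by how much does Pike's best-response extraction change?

-2

Mine Pike's profit: π = x_{Pike}(238 − 4x_{Pike} − x_{Kora}) − 74x_{Pike}.
∂π/∂x_{Pike} = 164 − 8x_{Pike} − x_{Kora} = 0 ⇒ x_{Pike} = 20.5 − 0.125x_{Kora}.
The reaction-function slope is −0.125, so a 16-unit rise in x_{Kora} moves x_{Pike} by −0.125 × 16 = −2. Pike's best response falls — the actions are strategic substitutes.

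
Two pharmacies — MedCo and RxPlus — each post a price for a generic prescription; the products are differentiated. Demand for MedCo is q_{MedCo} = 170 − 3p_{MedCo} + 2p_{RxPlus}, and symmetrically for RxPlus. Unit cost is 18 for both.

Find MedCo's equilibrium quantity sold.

114

MedCo's profit: π = (p_{MedCo} − 18)(170 − 3p_{MedCo} + 2p_{RxPlus}).
∂π/∂p_{MedCo} = 224 − 6p_{MedCo} + 2p_{RxPlus} = 0 ⇒ p_{MedCo} = 112/3 + (1/3)p_{RxPlus}.
By symmetry p_{RxPlus} = p_{MedCo}; substituting into the reaction function, (2/3)p_{MedCo} = 112/3 and p_{MedCo} = 56.
q_{MedCo} = 170 − 3·56 + 2·56 = 114.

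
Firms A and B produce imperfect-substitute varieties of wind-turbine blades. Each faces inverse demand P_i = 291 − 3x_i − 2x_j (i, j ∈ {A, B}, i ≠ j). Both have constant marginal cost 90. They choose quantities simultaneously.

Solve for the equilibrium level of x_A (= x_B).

Firm A's profit: π = x_A(291 − 3x_A − 2x_B) − 90x_A.
∂π/∂x_A = 201 − 6x_A − 2x_B = 0 ⇒ x_A = 33.5 − (1/3)x_B.
By symmetry x_B = x_A; substituting into the reaction function, (4/3)x_A = 33.5 and x_A = 25.125.

25.125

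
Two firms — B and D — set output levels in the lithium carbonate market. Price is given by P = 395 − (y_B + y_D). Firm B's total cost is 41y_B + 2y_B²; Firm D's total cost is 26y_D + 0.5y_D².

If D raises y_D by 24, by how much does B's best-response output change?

Firm B's profit: π = y_B(395 − (y_B + y_D)) − 41y_B − 2y_B².
∂π/∂y_B = 354 − 6y_B − y_D = 0, so y_B = 59 − (1/6)y_D.
The reaction-function slope is −1/6, so a 24-unit rise in y_D moves y_B by −1/6 × 24 = −4. B's best response falls — the actions are strategic substitutes.

-4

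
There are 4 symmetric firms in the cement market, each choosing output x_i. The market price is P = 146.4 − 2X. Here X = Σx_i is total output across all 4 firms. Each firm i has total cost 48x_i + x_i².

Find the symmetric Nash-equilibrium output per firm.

8.2

A representative firm's profit is π_i = x_i(146.4 − 2X) − 48x_i − x_i², with X = x_i + Σ_{j≠i} x_j.
First-order condition: 98.4 − 6x_i − 2Σ_{j≠i} x_j = 0.
In a symmetric equilibrium every firm chooses the same x, so Σ_{j≠i} x_j = 3x. The condition becomes 98.4 − 12x = 0, giving x = 98.4/12 = 8.2.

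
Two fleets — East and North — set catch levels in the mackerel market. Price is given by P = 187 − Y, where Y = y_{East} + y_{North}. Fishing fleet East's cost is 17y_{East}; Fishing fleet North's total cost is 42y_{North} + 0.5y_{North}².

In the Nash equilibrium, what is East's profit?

Fishing fleet East's profit: π = y_{East}(187 − (y_{East} + y_{North})) − 17y_{East}.
∂π/∂y_{East} = 170 − 2y_{East} − y_{North} = 0, so y_{East} = 85 − 0.5y_{North}.
For North: ∂π/∂y_{North} = 145 − 3y_{North} − y_{East} = 0 ⇒ y_{North} = 145/3 − (1/3)y_{East}.
Plugging y_{North} into East's best response: y_{East} = 85 − 0.5(145/3 − (1/3)y_{East}) ⇒ (5/6)y_{East} = 365/6, so y_{East} = 73.
Then y_{North} = 145/3 − (1/3)·73 = 24.
Price P = 187 − 97 = 90.
East's profit: (90 − 17)·73 = 5329.

5329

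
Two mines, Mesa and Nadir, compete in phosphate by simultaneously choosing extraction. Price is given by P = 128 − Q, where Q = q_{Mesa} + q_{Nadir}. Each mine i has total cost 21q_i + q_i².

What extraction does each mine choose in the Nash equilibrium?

Mine Mesa's profit: π = q_{Mesa}(128 − (q_{Mesa} + q_{Nadir})) − 21q_{Mesa} − q_{Mesa}².
∂π/∂q_{Mesa} = 107 − 4q_{Mesa} − q_{Nadir} = 0, so q_{Mesa} = 26.75 − 0.25q_{Nadir}.
The game is symmetric, so in equilibrium q_{Nadir} = q_{Mesa}: the reaction function gives 1.25q_{Mesa} = 26.75, hence q_{Mesa} = 21.4.

21.4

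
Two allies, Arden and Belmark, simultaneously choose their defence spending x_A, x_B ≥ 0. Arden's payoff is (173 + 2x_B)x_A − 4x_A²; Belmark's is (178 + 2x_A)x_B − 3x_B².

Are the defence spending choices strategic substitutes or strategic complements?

strategic complements

Expanding Arden's payoff: 173x_A + 2x_Bx_A − 4x_A².
∂π/∂x_A = 173 + 2x_B − 8x_A = 0, so x_A = 21.625 + 0.25x_B.
The best-response slope dx_A/dx_B = 0.25 > 0: the reaction function is upward-sloping, so the choices are strategic complements.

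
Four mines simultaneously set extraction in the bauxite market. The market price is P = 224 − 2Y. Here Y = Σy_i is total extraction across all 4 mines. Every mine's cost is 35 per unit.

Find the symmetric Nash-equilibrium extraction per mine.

18.9

A representative mine's profit is π_i = y_i(224 − 2Y) − 35y_i, with Y = y_i + Σ_{j≠i} y_j.
First-order condition: 189 − 4y_i − 2Σ_{j≠i} y_j = 0.
Imposing symmetry (y_j = y for all j) turns Σ_{j≠i} y_j into 3y, so 189 = 10y and y = 18.9.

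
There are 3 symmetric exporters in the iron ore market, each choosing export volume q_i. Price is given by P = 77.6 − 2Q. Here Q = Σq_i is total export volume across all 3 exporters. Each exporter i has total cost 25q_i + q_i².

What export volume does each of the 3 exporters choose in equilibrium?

A representative exporter's profit is π_i = q_i(77.6 − 2Q) − 25q_i − q_i², with Q = q_i + Σ_{j≠i} q_j.
First-order condition: 52.6 − 6q_i − 2Σ_{j≠i} q_j = 0.
Imposing symmetry (q_j = q for all j) turns Σ_{j≠i} q_j into 2q, so 52.6 = 10q and q = 5.26.

5.26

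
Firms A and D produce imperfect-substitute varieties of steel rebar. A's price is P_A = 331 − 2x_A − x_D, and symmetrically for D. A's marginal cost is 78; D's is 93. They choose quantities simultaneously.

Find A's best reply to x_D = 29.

Firm A's profit: π = x_A(331 − 2x_A − x_D) − 78x_A.
∂π/∂x_A = 253 − 4x_A − x_D = 0 ⇒ x_A = 63.25 − 0.25x_D.
At x_D = 29: x_A = 63.25 − 0.25·29 = 56.

56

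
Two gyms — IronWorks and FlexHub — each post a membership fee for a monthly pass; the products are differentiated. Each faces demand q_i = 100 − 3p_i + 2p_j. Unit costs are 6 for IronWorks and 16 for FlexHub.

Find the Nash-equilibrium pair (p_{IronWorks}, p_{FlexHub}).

IronWorks's profit: π = (p_{IronWorks} − 6)(100 − 3p_{IronWorks} + 2p_{FlexHub}).
∂π/∂p_{IronWorks} = 118 − 6p_{IronWorks} + 2p_{FlexHub} = 0 ⇒ p_{IronWorks} = 59/3 + (1/3)p_{FlexHub}.
Similarly p_{FlexHub} = 74/3 + (1/3)p_{IronWorks}.
Solving the two reaction functions simultaneously: (1 − (1/3)(1/3))p_{IronWorks} = 59/3 + (1/3)·(74/3), so (8/9)p_{IronWorks} = 251/9 and p_{IronWorks} = 31.375.
Then p_{FlexHub} = 74/3 + (1/3)·31.375 = 35.125.

31.375, 35.125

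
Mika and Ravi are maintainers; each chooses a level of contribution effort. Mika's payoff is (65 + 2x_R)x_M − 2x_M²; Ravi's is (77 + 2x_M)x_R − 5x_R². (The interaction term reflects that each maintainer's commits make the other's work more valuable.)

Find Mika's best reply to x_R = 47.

Expanding Mika's payoff: 65x_M + 2x_Rx_M − 2x_M².
∂π/∂x_M = 65 + 2x_R − 4x_M = 0, so x_M = 16.25 + 0.5x_R.
At x_R = 47: x_M = 16.25 + 0.5·47 = 39.75.

39.75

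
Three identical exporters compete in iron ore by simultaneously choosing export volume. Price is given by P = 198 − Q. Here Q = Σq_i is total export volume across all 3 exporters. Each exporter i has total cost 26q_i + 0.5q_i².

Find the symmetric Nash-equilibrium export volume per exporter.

34.4

A representative exporter's profit is π_i = q_i(198 − Q) − 26q_i − 0.5q_i², with Q = q_i + Σ_{j≠i} q_j.
First-order condition: 172 − 3q_i − Σ_{j≠i} q_j = 0.
Imposing symmetry (q_j = q for all j) turns Σ_{j≠i} q_j into 2q, so 172 = 5q and q = 34.4.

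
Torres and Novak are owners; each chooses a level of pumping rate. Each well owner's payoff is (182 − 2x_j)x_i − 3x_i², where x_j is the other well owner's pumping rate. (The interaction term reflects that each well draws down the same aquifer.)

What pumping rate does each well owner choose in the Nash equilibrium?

Torres's payoff is (182 − 2x_N)x_T − 3x_T².
∂π/∂x_T = 182 − 2x_N − 6x_T = 0, so x_T = 91/3 − (1/3)x_N.
Setting x_T = x_N in the reaction function: x_T = 91/3 − (1/3)x_T, so x_T = (91/3) / (4/3) = 22.75.

22.75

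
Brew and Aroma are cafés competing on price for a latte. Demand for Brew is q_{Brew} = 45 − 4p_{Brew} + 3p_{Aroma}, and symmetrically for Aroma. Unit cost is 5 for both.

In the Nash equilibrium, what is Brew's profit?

Brew's profit: π = (p_{Brew} − 5)(45 − 4p_{Brew} + 3p_{Aroma}).
∂π/∂p_{Brew} = 65 − 8p_{Brew} + 3p_{Aroma} = 0 ⇒ p_{Brew} = 8.125 + 0.375p_{Aroma}.
The game is symmetric, so in equilibrium p_{Aroma} = p_{Brew}: the reaction function gives 0.625p_{Brew} = 8.125, hence p_{Brew} = 13.
q_{Brew} = 45 − 4·13 + 3·13 = 32.
Profit = (13 − 5)·32 = 256.

256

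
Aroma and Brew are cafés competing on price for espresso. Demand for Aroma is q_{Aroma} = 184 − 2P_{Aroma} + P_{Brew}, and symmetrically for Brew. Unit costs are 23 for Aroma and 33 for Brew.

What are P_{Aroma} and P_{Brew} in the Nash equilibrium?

Aroma's profit: π = (P_{Aroma} − 23)(184 − 2P_{Aroma} + P_{Brew}).
∂π/∂P_{Aroma} = 230 − 4P_{Aroma} + P_{Brew} = 0 ⇒ P_{Aroma} = 57.5 + 0.25P_{Brew}.
Similarly P_{Brew} = 62.5 + 0.25P_{Aroma}.
Solving the two reaction functions simultaneously: (1 − (0.25)(0.25))P_{Aroma} = 57.5 + 0.25·62.5, so 0.9375P_{Aroma} = 73.125 and P_{Aroma} = 78.
Then P_{Brew} = 62.5 + 0.25·78 = 82.

78, 82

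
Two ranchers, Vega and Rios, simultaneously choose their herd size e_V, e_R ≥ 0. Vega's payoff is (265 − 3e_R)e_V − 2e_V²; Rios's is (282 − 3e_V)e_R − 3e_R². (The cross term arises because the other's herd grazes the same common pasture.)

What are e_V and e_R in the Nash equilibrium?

Expanding Vega's payoff: 265e_V − 3e_Re_V − 2e_V².
∂π/∂e_V = 265 − 3e_R − 4e_V = 0, so e_V = 66.25 − 0.75e_R.
Likewise for Rios: e_R = 47 − 0.5e_V.
Substituting the second reaction function into the first: e_V = 66.25 − 0.75(47 − 0.5e_V), which gives 0.625e_V = 31 ⇒ e_V = 49.6.
Then e_R = 47 − 0.5·49.6 = 22.2.

49.6, 22.2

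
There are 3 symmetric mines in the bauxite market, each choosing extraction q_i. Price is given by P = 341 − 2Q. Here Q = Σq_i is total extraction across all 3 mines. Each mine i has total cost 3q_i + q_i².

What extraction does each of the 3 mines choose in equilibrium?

A representative mine's profit is π_i = q_i(341 − 2Q) − 3q_i − q_i², with Q = q_i + Σ_{j≠i} q_j.
First-order condition: 338 − 6q_i − 2Σ_{j≠i} q_j = 0.
With identical mines, set every q_j = q: then 338 − 6q − 4q = 0, i.e. q = 338/10 = 33.8.

33.8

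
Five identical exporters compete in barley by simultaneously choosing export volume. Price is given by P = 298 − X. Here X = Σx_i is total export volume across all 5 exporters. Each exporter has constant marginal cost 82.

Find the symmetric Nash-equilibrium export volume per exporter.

36

A representative exporter's profit is π_i = x_i(298 − X) − 82x_i, with X = x_i + Σ_{j≠i} x_j.
First-order condition: 216 − 2x_i − Σ_{j≠i} x_j = 0.
With identical exporters, set every x_j = x: then 216 − 2x − 4x = 0, i.e. x = 216/6 = 36.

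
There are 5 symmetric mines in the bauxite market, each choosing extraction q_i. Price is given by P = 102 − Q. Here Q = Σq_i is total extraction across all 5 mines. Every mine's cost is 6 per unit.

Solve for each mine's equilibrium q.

A representative mine's profit is π_i = q_i(102 − Q) − 6q_i, with Q = q_i + Σ_{j≠i} q_j.
First-order condition: 96 − 2q_i − Σ_{j≠i} q_j = 0.
In a symmetric equilibrium every mine chooses the same q, so Σ_{j≠i} q_j = 4q. The condition becomes 96 − 6q = 0, giving q = 96/6 = 16.

16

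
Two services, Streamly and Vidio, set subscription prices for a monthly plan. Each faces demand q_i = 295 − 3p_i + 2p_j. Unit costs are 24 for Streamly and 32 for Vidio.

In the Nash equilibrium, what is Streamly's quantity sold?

207.75

Streamly's profit: π = (p_{Streamly} − 24)(295 − 3p_{Streamly} + 2p_{Vidio}).
∂π/∂p_{Streamly} = 367 − 6p_{Streamly} + 2p_{Vidio} = 0 ⇒ p_{Streamly} = 367/6 + (1/3)p_{Vidio}.
Similarly p_{Vidio} = 391/6 + (1/3)p_{Streamly}.
Plugging p_{Vidio} into Streamly's best response: p_{Streamly} = 367/6 + (1/3)(391/6 + (1/3)p_{Streamly}) ⇒ (8/9)p_{Streamly} = 746/9, so p_{Streamly} = 93.25.
Then p_{Vidio} = 391/6 + (1/3)·93.25 = 96.25.
q_{Streamly} = 295 − 3·93.25 + 2·96.25 = 207.75.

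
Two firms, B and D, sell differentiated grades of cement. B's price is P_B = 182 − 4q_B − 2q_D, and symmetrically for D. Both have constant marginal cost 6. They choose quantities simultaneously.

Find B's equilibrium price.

Firm B's profit: π = q_B(182 − 4q_B − 2q_D) − 6q_B.
∂π/∂q_B = 176 − 8q_B − 2q_D = 0 ⇒ q_B = 22 − 0.25q_D.
By symmetry q_D = q_B; substituting into the reaction function, 1.25q_B = 22 and q_B = 17.6.
P_B = 182 − 4·17.6 − 2·17.6 = 76.4.

76.4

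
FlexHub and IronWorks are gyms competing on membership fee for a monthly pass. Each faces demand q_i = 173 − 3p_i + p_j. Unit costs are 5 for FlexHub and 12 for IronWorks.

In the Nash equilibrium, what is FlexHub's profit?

3306.72

FlexHub's profit: π = (p_{FlexHub} − 5)(173 − 3p_{FlexHub} + p_{IronWorks}).
∂π/∂p_{FlexHub} = 188 − 6p_{FlexHub} + p_{IronWorks} = 0 ⇒ p_{FlexHub} = 94/3 + (1/6)p_{IronWorks}.
Similarly p_{IronWorks} = 209/6 + (1/6)p_{FlexHub}.
Substituting the second reaction function into the first: p_{FlexHub} = 94/3 + (1/6)(209/6 + (1/6)p_{FlexHub}), which gives (35/36)p_{FlexHub} = 1337/36 ⇒ p_{FlexHub} = 38.2.
Then p_{IronWorks} = 209/6 + (1/6)·38.2 = 41.2.
q_{FlexHub} = 173 − 3·38.2 + 41.2 = 99.6.
Profit = (38.2 − 5)·99.6 = 3306.72.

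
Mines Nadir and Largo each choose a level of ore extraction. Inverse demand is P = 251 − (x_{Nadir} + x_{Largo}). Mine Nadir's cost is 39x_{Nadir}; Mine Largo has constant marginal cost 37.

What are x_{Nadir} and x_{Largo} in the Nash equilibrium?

Mine Nadir's profit: π = x_{Nadir}(251 − (x_{Nadir} + x_{Largo})) − 39x_{Nadir}.
∂π/∂x_{Nadir} = 212 − 2x_{Nadir} − x_{Largo} = 0, so x_{Nadir} = 106 − 0.5x_{Largo}.
By the same steps for Largo: x_{Largo} = 107 − 0.5x_{Nadir}.
Solving the two reaction functions simultaneously: (1 − (−0.5)(−0.5))x_{Nadir} = 106 − 0.5·107, so 0.75x_{Nadir} = 52.5 and x_{Nadir} = 70.
Then x_{Largo} = 107 − 0.5·70 = 72.

70, 72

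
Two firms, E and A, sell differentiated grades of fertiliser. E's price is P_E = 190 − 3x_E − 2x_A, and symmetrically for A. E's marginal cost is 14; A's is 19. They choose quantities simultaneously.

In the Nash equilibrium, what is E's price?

Firm E's profit: π = x_E(190 − 3x_E − 2x_A) − 14x_E.
∂π/∂x_E = 176 − 6x_E − 2x_A = 0 ⇒ x_E = 88/3 − (1/3)x_A.
Similarly x_A = 28.5 − (1/3)x_E.
Substituting the second reaction function into the first: x_E = 88/3 − (1/3)(28.5 − (1/3)x_E), which gives (8/9)x_E = 119/6 ⇒ x_E = 22.3125.
Then x_A = 28.5 − (1/3)·22.3125 = 21.0625.
P_E = 190 − 3·22.3125 − 2·21.0625 = 80.9375.

80.9375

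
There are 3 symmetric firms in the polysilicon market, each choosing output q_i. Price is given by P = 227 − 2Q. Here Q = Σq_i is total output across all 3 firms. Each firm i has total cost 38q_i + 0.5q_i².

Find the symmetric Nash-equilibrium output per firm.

A representative firm's profit is π_i = q_i(227 − 2Q) − 38q_i − 0.5q_i², with Q = q_i + Σ_{j≠i} q_j.
First-order condition: 189 − 5q_i − 2Σ_{j≠i} q_j = 0.
With identical firms, set every q_j = q: then 189 − 5q − 4q = 0, i.e. q = 189/9 = 21.

21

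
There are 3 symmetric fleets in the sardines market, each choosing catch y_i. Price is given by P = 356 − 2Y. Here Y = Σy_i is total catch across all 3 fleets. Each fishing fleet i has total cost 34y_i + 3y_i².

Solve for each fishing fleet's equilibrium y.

23

A representative fishing fleet's profit is π_i = y_i(356 − 2Y) − 34y_i − 3y_i², with Y = y_i + Σ_{j≠i} y_j.
First-order condition: 322 − 10y_i − 2Σ_{j≠i} y_j = 0.
Imposing symmetry (y_j = y for all j) turns Σ_{j≠i} y_j into 2y, so 322 = 14y and y = 23.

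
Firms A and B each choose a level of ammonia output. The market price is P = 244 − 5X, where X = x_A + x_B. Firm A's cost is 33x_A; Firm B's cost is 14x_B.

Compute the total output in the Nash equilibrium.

Firm A's profit: π = x_A(244 − 5(x_A + x_B)) − 33x_A.
∂π/∂x_A = 211 − 10x_A − 5x_B = 0, so x_A = 21.1 − 0.5x_B.
By the same steps for B: x_B = 23 − 0.5x_A.
Solving the two reaction functions simultaneously: (1 − (−0.5)(−0.5))x_A = 21.1 − 0.5·23, so 0.75x_A = 9.6 and x_A = 12.8.
Then x_B = 23 − 0.5·12.8 = 16.6.
Total output: 12.8 + 16.6 = 29.4.

29.4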